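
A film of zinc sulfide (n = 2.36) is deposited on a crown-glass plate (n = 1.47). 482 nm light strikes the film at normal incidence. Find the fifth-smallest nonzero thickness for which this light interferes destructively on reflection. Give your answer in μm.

Ray reflecting at the top interface goes from n = 1.0 toward n = 2.36: a half-wave phase shift.
Bottom surface (2.36 → 1.47): reflection off a lower-index medium gives no phase shift.
The two reflections differ by half a wavelength.
So the condition for destructive reflection is 2 n t = m λ.
The fifth-smallest nonzero thickness corresponds to m = 5: t = m λ / (2 n) = 5.00 × 482 / (2 × 2.36) = 511 nm.

0.511 μm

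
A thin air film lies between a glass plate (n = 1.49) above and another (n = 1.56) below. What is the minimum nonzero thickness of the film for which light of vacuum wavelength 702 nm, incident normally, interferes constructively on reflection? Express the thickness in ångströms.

1755 Å

Ray reflecting at the top interface goes from n = 1.49 toward n = 1.0: no phase shift.
Bottom surface (1.0 → 1.56): reflection off a higher-index medium gives a half-wave phase shift.
Net: one phase inversion between the two reflected rays.
With one net inversion, constructive interference in reflection requires 2 n t = (m + ½) λ.
Minimum at m = 0: t = λ / (4 n) = 702 / (4 × 1.0) = 176 nm.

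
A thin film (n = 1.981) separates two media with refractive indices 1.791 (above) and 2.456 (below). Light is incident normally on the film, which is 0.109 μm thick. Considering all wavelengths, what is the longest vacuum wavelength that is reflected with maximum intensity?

Top surface (1.791 → 1.981): reflection off a higher-index medium gives a half-wave phase shift.
At the lower boundary (n = 1.981 to n = 2.456) the reflected ray undergoes a half-wave phase shift.
Zero or two π shifts → no net half-wave offset.
With no net inversion, constructive interference in reflection requires 2 n t = m λ.
λ = 2 n t / m. The longest wavelength is m = 1: λ = 2 × 1.981 × 109 / 1.00 = 432 nm.

432 nm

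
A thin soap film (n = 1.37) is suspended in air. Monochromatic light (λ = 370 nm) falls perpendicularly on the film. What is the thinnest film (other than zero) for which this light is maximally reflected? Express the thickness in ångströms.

675 Å

Top surface (1.0 → 1.37): reflection off a higher-index medium gives a half-wave phase shift.
At the lower boundary (n = 1.37 to n = 1.0) the reflected ray undergoes no phase shift.
Exactly one π shift → a net half-wave offset.
With one net inversion, constructive interference in reflection requires 2 n t = (m + ½) λ.
Minimum at m = 0: t = λ / (4 n) = 370 / (4 × 1.37) = 67.5 nm.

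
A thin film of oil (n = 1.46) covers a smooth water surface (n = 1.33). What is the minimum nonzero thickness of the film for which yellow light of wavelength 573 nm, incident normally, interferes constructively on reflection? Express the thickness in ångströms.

981 Å

At the upper boundary (n = 1.0 to n = 1.46) the reflected ray undergoes a half-wave phase shift.
Ray reflecting at the bottom interface goes from n = 1.46 toward n = 1.33: no phase shift.
The two reflections differ by half a wavelength.
So the condition for constructive reflection is 2 n t = (m + ½) λ.
Minimum at m = 0: t = λ / (4 n) = 573 / (4 × 1.46) = 98.1 nm.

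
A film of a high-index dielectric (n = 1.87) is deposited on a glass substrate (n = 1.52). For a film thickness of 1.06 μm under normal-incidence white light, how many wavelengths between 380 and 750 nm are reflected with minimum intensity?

5

At the upper boundary (n = 1.0 to n = 1.87) the reflected ray undergoes a half-wave phase shift.
Ray reflecting at the bottom interface goes from n = 1.87 toward n = 1.52: no phase shift.
Net: one phase inversion between the two reflected rays.
So the condition for destructive reflection is 2 n t = m λ.
λ = 2 n t / m = 3964 / m nm.
m=5: 793 nm (IR); m=6: 661 nm (visible); m=7: 566 nm (visible); m=8: 496 nm (visible); m=9: 440 nm (visible); m=10: 396 nm (visible); m=11: 360 nm (UV).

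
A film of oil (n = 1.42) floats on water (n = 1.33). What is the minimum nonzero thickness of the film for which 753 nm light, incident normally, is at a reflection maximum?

At the upper boundary (n = 1.0 to n = 1.42) the reflected ray undergoes a half-wave phase shift.
Ray reflecting at the bottom interface goes from n = 1.42 toward n = 1.33: no phase shift.
The two reflections differ by half a wavelength.
For strong reflection here: 2 n t = (m + ½) λ.
Minimum at m = 0: t = λ / (4 n) = 753 / (4 × 1.42) = 133 nm.

133 nm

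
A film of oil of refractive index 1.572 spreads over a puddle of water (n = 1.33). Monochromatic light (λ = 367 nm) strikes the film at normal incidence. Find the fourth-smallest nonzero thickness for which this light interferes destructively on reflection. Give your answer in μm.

0.467 μm

At the upper boundary (n = 1.0 to n = 1.572) the reflected ray undergoes a half-wave phase shift.
Bottom surface (1.572 → 1.33): reflection off a lower-index medium gives no phase shift.
Exactly one π shift → a net half-wave offset.
For weak reflection here: 2 n t = m λ.
The fourth-smallest nonzero thickness corresponds to m = 4: t = m λ / (2 n) = 4.00 × 367 / (2 × 1.572) = 467 nm.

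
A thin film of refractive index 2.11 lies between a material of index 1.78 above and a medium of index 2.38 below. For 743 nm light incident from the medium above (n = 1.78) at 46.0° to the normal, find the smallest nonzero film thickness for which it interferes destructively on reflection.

111 nm

At the upper boundary (n = 1.78 to n = 2.11) the reflected ray undergoes a half-wave phase shift.
Ray reflecting at the bottom interface goes from n = 2.11 toward n = 2.38: a half-wave phase shift.
The two reflections carry the same phase change, so no net offset.
For dark reflection here: 2 n t cos θ_r = (m + ½) λ.
Snell's law: 1.78 sin 46.0° = 2.11 sin θ_r → sin θ_r = 0.607, cos θ_r = 0.795.
Minimum at m = 0: t = λ / (4 n cos θ_r) = 743 / (4 × 2.11 × 0.795) = 111 nm.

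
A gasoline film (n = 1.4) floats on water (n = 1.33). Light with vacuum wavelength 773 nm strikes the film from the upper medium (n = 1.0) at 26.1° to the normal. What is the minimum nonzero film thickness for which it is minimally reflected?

291 nm

Ray reflecting at the top interface goes from n = 1.0 toward n = 1.4: a half-wave phase shift.
At the lower boundary (n = 1.4 to n = 1.33) the reflected ray undergoes no phase shift.
Net: one phase inversion between the two reflected rays.
With one net inversion, destructive interference in reflection requires 2 n t cos θ_r = m λ.
Snell's law: 1.0 sin 26.1° = 1.4 sin θ_r → sin θ_r = 0.314, cos θ_r = 0.949.
Minimum nonzero at m = 1: t = λ / (2 n cos θ_r) = 773 / (2 × 1.4 × 0.949) = 291 nm.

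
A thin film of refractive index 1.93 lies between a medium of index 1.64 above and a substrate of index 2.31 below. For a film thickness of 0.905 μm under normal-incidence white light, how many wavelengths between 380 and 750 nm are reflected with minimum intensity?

4

Ray reflecting at the top interface goes from n = 1.64 toward n = 1.93: a half-wave phase shift.
At the lower boundary (n = 1.93 to n = 2.31) the reflected ray undergoes a half-wave phase shift.
The two reflections carry the same phase change, so no net offset.
With no net inversion, destructive interference in reflection requires 2 n t = (m + ½) λ.
λ = 2 n t / (m + ½) = 3493 / (m + ½) nm.
m=4: 776 nm (IR); m=5: 635 nm (visible); m=6: 537 nm (visible); m=7: 466 nm (visible); m=8: 411 nm (visible); m=9: 368 nm (UV).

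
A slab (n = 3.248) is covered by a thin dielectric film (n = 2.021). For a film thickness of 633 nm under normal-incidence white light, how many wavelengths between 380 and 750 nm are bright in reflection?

At the upper boundary (n = 1.0 to n = 2.021) the reflected ray undergoes a half-wave phase shift.
At the lower boundary (n = 2.021 to n = 3.248) the reflected ray undergoes a half-wave phase shift.
Net: no relative phase inversion (both shifts match).
So the condition for constructive reflection is 2 n t = m λ.
λ = 2 n t / m = 2559 / m nm.
m=3: 853 nm (IR); m=4: 640 nm (visible); m=5: 512 nm (visible); m=6: 426 nm (visible); m=7: 366 nm (UV).

3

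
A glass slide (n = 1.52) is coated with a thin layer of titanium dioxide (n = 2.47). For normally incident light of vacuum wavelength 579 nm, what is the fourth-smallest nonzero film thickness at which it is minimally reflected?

469 nm

Top surface (1.0 → 2.47): reflection off a higher-index medium gives a half-wave phase shift.
Bottom surface (2.47 → 1.52): reflection off a lower-index medium gives no phase shift.
Net: one phase inversion between the two reflected rays.
With one net inversion, destructive interference in reflection requires 2 n t = m λ.
The fourth-smallest nonzero thickness corresponds to m = 4: t = m λ / (2 n) = 4.00 × 579 / (2 × 2.47) = 469 nm.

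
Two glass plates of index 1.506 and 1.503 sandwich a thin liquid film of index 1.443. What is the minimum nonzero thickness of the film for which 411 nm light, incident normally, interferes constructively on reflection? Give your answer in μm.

0.0712 μm

Top surface (1.506 → 1.443): reflection off a lower-index medium gives no phase shift.
Bottom surface (1.443 → 1.503): reflection off a higher-index medium gives a half-wave phase shift.
Net: one phase inversion between the two reflected rays.
For maximum reflection here: 2 n t = (m + ½) λ.
Minimum at m = 0: t = λ / (4 n) = 411 / (4 × 1.443) = 71.2 nm.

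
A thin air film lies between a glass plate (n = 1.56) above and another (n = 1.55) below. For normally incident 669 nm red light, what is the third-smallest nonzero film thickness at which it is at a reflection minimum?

1004 nm

Ray reflecting at the top interface goes from n = 1.56 toward n = 1.0: no phase shift.
Ray reflecting at the bottom interface goes from n = 1.0 toward n = 1.55: a half-wave phase shift.
The two reflections differ by half a wavelength.
So the condition for destructive reflection is 2 n t = m λ.
The third-smallest nonzero thickness corresponds to m = 3: t = m λ / (2 n) = 3.00 × 669 / (2 × 1.0) = 1004 nm.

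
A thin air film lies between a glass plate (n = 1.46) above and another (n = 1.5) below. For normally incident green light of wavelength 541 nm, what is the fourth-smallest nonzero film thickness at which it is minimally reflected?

1082 nm

At the upper boundary (n = 1.46 to n = 1.0) the reflected ray undergoes no phase shift.
Bottom surface (1.0 → 1.5): reflection off a higher-index medium gives a half-wave phase shift.
Net: one phase inversion between the two reflected rays.
With one net inversion, destructive interference in reflection requires 2 n t = m λ.
The fourth-smallest nonzero thickness corresponds to m = 4: t = m λ / (2 n) = 4.00 × 541 / (2 × 1.0) = 1082 nm.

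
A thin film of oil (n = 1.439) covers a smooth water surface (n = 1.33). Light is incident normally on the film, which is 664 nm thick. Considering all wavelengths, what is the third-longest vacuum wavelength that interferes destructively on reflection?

637 nm

At the upper boundary (n = 1.0 to n = 1.439) the reflected ray undergoes a half-wave phase shift.
Ray reflecting at the bottom interface goes from n = 1.439 toward n = 1.33: no phase shift.
Exactly one π shift → a net half-wave offset.
For dark reflection here: 2 n t = m λ.
λ = 2 n t / m. The third-longest wavelength is m = 3: λ = 2 × 1.439 × 664 / 3.00 = 637 nm.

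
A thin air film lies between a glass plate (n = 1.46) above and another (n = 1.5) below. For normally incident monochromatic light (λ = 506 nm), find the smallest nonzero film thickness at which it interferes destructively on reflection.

Top surface (1.46 → 1.0): reflection off a lower-index medium gives no phase shift.
Ray reflecting at the bottom interface goes from n = 1.0 toward n = 1.5: a half-wave phase shift.
The two reflections differ by half a wavelength.
So the condition for destructive reflection is 2 n t = m λ.
Minimum nonzero at m = 1: t = λ / (2 n) = 506 / (2 × 1.0) = 253 nm.

253 nm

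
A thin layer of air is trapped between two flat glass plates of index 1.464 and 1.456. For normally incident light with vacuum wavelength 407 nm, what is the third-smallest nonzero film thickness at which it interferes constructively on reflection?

Ray reflecting at the top interface goes from n = 1.464 toward n = 1.0: no phase shift.
Bottom surface (1.0 → 1.456): reflection off a higher-index medium gives a half-wave phase shift.
Net: one phase inversion between the two reflected rays.
So the condition for constructive reflection is 2 n t = (m + ½) λ.
The third-smallest nonzero thickness corresponds to m = 2: t = (m + ½) λ / (2 n) = 2.50 × 407 / (2 × 1.0) = 509 nm.

509 nm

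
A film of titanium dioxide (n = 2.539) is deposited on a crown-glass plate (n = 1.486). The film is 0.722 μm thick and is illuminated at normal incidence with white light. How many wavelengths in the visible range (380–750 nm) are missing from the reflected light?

5

Ray reflecting at the top interface goes from n = 1.0 toward n = 2.539: a half-wave phase shift.
At the lower boundary (n = 2.539 to n = 1.486) the reflected ray undergoes no phase shift.
Net: one phase inversion between the two reflected rays.
For minimum reflection here: 2 n t = m λ.
λ = 2 n t / m = 3666 / m nm.
m=4: 917 nm (IR); m=5: 733 nm (visible); m=6: 611 nm (visible); m=7: 524 nm (visible); m=8: 458 nm (visible); m=9: 407 nm (visible); m=10: 367 nm (UV).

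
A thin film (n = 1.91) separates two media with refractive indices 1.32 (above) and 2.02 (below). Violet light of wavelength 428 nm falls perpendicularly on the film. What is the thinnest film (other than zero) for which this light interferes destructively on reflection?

Ray reflecting at the top interface goes from n = 1.32 toward n = 1.91: a half-wave phase shift.
Bottom surface (1.91 → 2.02): reflection off a higher-index medium gives a half-wave phase shift.
The two reflections carry the same phase change, so no net offset.
So the condition for destructive reflection is 2 n t = (m + ½) λ.
Minimum at m = 0: t = λ / (4 n) = 428 / (4 × 1.91) = 56.0 nm.

56.0 nm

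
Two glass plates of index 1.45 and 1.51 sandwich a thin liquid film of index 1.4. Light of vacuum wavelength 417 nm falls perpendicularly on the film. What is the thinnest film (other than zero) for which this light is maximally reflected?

Ray reflecting at the top interface goes from n = 1.45 toward n = 1.4: no phase shift.
Ray reflecting at the bottom interface goes from n = 1.4 toward n = 1.51: a half-wave phase shift.
Exactly one π shift → a net half-wave offset.
With one net inversion, constructive interference in reflection requires 2 n t = (m + ½) λ.
Minimum at m = 0: t = λ / (4 n) = 417 / (4 × 1.4) = 74.5 nm.

74.5 nm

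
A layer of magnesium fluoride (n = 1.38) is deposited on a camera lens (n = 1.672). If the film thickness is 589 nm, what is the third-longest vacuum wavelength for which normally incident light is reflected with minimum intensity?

650 nm

Ray reflecting at the top interface goes from n = 1.0 toward n = 1.38: a half-wave phase shift.
At the lower boundary (n = 1.38 to n = 1.672) the reflected ray undergoes a half-wave phase shift.
The two reflections carry the same phase change, so no net offset.
So the condition for destructive reflection is 2 n t = (m + ½) λ.
λ = 2 n t / (m + ½). The third-longest wavelength is m = 2: λ = 2 × 1.38 × 589 / 2.50 = 650 nm.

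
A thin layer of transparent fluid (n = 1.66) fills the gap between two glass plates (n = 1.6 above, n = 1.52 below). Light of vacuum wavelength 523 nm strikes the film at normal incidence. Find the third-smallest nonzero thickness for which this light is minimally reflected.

At the upper boundary (n = 1.6 to n = 1.66) the reflected ray undergoes a half-wave phase shift.
At the lower boundary (n = 1.66 to n = 1.52) the reflected ray undergoes no phase shift.
The two reflections differ by half a wavelength.
With one net inversion, destructive interference in reflection requires 2 n t = m λ.
The third-smallest nonzero thickness corresponds to m = 3: t = m λ / (2 n) = 3.00 × 523 / (2 × 1.66) = 473 nm.

473 nm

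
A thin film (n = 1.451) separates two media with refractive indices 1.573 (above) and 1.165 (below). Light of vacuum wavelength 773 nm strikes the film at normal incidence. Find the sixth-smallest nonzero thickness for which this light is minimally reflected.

1465 nm

At the upper boundary (n = 1.573 to n = 1.451) the reflected ray undergoes no phase shift.
At the lower boundary (n = 1.451 to n = 1.165) the reflected ray undergoes no phase shift.
Zero or two π shifts → no net half-wave offset.
So the condition for destructive reflection is 2 n t = (m + ½) λ.
The sixth-smallest nonzero thickness corresponds to m = 5: t = (m + ½) λ / (2 n) = 5.50 × 773 / (2 × 1.451) = 1465 nm.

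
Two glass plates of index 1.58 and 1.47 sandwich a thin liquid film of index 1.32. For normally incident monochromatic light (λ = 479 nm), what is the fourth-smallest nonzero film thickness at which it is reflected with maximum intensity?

635 nm

Ray reflecting at the top interface goes from n = 1.58 toward n = 1.32: no phase shift.
Bottom surface (1.32 → 1.47): reflection off a higher-index medium gives a half-wave phase shift.
Exactly one π shift → a net half-wave offset.
So the condition for constructive reflection is 2 n t = (m + ½) λ.
The fourth-smallest nonzero thickness corresponds to m = 3: t = (m + ½) λ / (2 n) = 3.50 × 479 / (2 × 1.32) = 635 nm.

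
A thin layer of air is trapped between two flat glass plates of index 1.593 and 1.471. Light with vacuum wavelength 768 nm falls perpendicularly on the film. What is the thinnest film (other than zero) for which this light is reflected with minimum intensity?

384 nm

Ray reflecting at the top interface goes from n = 1.593 toward n = 1.0: no phase shift.
At the lower boundary (n = 1.0 to n = 1.471) the reflected ray undergoes a half-wave phase shift.
Exactly one π shift → a net half-wave offset.
So the condition for destructive reflection is 2 n t = m λ.
Minimum nonzero at m = 1: t = λ / (2 n) = 768 / (2 × 1.0) = 384 nm.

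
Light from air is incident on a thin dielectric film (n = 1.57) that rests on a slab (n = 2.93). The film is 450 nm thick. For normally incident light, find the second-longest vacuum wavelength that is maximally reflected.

Top surface (1.0 → 1.57): reflection off a higher-index medium gives a half-wave phase shift.
Bottom surface (1.57 → 2.93): reflection off a higher-index medium gives a half-wave phase shift.
The two reflections carry the same phase change, so no net offset.
For maximum reflection here: 2 n t = m λ.
λ = 2 n t / m. The second-longest wavelength is m = 2: λ = 2 × 1.57 × 450 / 2.00 = 707 nm.

707 nm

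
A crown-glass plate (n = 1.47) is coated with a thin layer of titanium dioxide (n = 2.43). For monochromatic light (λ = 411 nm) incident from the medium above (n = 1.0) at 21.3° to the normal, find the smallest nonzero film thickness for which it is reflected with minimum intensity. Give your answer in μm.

At the upper boundary (n = 1.0 to n = 2.43) the reflected ray undergoes a half-wave phase shift.
At the lower boundary (n = 2.43 to n = 1.47) the reflected ray undergoes no phase shift.
The two reflections differ by half a wavelength.
So the condition for destructive reflection is 2 n t cos θ_r = m λ.
Snell's law: 1.0 sin 21.3° = 2.43 sin θ_r → sin θ_r = 0.149, cos θ_r = 0.989.
Minimum nonzero at m = 1: t = λ / (2 n cos θ_r) = 411 / (2 × 2.43 × 0.989) = 85.5 nm.

0.0855 μm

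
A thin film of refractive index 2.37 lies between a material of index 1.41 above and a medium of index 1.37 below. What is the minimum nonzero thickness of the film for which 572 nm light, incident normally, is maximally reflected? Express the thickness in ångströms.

603 Å

Top surface (1.41 → 2.37): reflection off a higher-index medium gives a half-wave phase shift.
Bottom surface (2.37 → 1.37): reflection off a lower-index medium gives no phase shift.
Net: one phase inversion between the two reflected rays.
So the condition for constructive reflection is 2 n t = (m + ½) λ.
Minimum at m = 0: t = λ / (4 n) = 572 / (4 × 2.37) = 60.3 nm.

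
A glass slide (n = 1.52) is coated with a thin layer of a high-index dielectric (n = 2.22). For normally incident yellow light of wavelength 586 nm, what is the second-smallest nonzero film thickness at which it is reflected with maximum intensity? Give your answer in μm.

0.198 μm

Ray reflecting at the top interface goes from n = 1.0 toward n = 2.22: a half-wave phase shift.
Ray reflecting at the bottom interface goes from n = 2.22 toward n = 1.52: no phase shift.
Net: one phase inversion between the two reflected rays.
With one net inversion, constructive interference in reflection requires 2 n t = (m + ½) λ.
The second-smallest nonzero thickness corresponds to m = 1: t = (m + ½) λ / (2 n) = 1.50 × 586 / (2 × 2.22) = 198 nm.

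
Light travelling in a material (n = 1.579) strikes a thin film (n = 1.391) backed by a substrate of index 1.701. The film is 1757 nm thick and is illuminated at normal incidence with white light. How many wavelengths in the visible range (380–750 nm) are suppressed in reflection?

Top surface (1.579 → 1.391): reflection off a lower-index medium gives no phase shift.
At the lower boundary (n = 1.391 to n = 1.701) the reflected ray undergoes a half-wave phase shift.
Exactly one π shift → a net half-wave offset.
For dark reflection here: 2 n t = m λ.
λ = 2 n t / m = 4888 / m nm.
m=6: 815 nm (IR); m=7: 698 nm (visible); m=8: 611 nm (visible); m=9: 543 nm (visible); m=10: 489 nm (visible); m=11: 444 nm (visible); m=12: 407 nm (visible); m=13: 376 nm (UV).

6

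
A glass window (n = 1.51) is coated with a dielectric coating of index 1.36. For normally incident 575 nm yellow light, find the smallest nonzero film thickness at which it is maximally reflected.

At the upper boundary (n = 1.0 to n = 1.36) the reflected ray undergoes a half-wave phase shift.
Bottom surface (1.36 → 1.51): reflection off a higher-index medium gives a half-wave phase shift.
Net: no relative phase inversion (both shifts match).
For maximum reflection here: 2 n t = m λ.
Minimum nonzero at m = 1: t = λ / (2 n) = 575 / (2 × 1.36) = 211 nm.

211 nm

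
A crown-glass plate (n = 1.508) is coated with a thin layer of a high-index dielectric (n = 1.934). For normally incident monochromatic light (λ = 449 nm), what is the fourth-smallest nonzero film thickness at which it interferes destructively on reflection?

464 nm

Top surface (1.0 → 1.934): reflection off a higher-index medium gives a half-wave phase shift.
Ray reflecting at the bottom interface goes from n = 1.934 toward n = 1.508: no phase shift.
The two reflections differ by half a wavelength.
So the condition for destructive reflection is 2 n t = m λ.
The fourth-smallest nonzero thickness corresponds to m = 4: t = m λ / (2 n) = 4.00 × 449 / (2 × 1.934) = 464 nm.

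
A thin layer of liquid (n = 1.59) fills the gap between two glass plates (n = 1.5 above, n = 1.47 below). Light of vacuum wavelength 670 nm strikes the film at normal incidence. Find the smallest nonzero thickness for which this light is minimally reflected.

211 nm

Ray reflecting at the top interface goes from n = 1.5 toward n = 1.59: a half-wave phase shift.
At the lower boundary (n = 1.59 to n = 1.47) the reflected ray undergoes no phase shift.
Net: one phase inversion between the two reflected rays.
With one net inversion, destructive interference in reflection requires 2 n t = m λ.
The smallest nonzero thickness corresponds to m = 1: t = m λ / (2 n) = 1.00 × 670 / (2 × 1.59) = 211 nm.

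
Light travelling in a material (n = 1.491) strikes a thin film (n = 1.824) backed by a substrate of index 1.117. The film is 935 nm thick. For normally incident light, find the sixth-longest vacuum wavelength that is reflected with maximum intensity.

Top surface (1.491 → 1.824): reflection off a higher-index medium gives a half-wave phase shift.
At the lower boundary (n = 1.824 to n = 1.117) the reflected ray undergoes no phase shift.
Net: one phase inversion between the two reflected rays.
So the condition for constructive reflection is 2 n t = (m + ½) λ.
λ = 2 n t / (m + ½). The sixth-longest wavelength is m = 5: λ = 2 × 1.824 × 935 / 5.50 = 620 nm.

620 nm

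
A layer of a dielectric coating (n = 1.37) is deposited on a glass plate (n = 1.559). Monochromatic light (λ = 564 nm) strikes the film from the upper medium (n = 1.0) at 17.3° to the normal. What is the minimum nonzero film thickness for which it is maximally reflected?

211 nm

At the upper boundary (n = 1.0 to n = 1.37) the reflected ray undergoes a half-wave phase shift.
At the lower boundary (n = 1.37 to n = 1.559) the reflected ray undergoes a half-wave phase shift.
Net: no relative phase inversion (both shifts match).
So the condition for constructive reflection is 2 n t cos θ_r = m λ.
Snell's law: 1.0 sin 17.3° = 1.37 sin θ_r → sin θ_r = 0.217, cos θ_r = 0.976.
Minimum nonzero at m = 1: t = λ / (2 n cos θ_r) = 564 / (2 × 1.37 × 0.976) = 211 nm.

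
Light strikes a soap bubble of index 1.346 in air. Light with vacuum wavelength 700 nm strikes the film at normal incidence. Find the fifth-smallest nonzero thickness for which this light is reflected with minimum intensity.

1300 nm

At the upper boundary (n = 1.0 to n = 1.346) the reflected ray undergoes a half-wave phase shift.
At the lower boundary (n = 1.346 to n = 1.0) the reflected ray undergoes no phase shift.
Net: one phase inversion between the two reflected rays.
So the condition for destructive reflection is 2 n t = m λ.
The fifth-smallest nonzero thickness corresponds to m = 5: t = m λ / (2 n) = 5.00 × 700 / (2 × 1.346) = 1300 nm.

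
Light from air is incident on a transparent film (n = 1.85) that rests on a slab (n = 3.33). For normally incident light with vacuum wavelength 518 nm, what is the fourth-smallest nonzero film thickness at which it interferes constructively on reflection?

560 nm

Ray reflecting at the top interface goes from n = 1.0 toward n = 1.85: a half-wave phase shift.
At the lower boundary (n = 1.85 to n = 3.33) the reflected ray undergoes a half-wave phase shift.
The two reflections carry the same phase change, so no net offset.
For maximum reflection here: 2 n t = m λ.
The fourth-smallest nonzero thickness corresponds to m = 4: t = m λ / (2 n) = 4.00 × 518 / (2 × 1.85) = 560 nm.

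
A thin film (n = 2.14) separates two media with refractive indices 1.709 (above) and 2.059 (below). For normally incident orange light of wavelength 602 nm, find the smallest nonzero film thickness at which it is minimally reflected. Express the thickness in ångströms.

1407 Å

Top surface (1.709 → 2.14): reflection off a higher-index medium gives a half-wave phase shift.
Bottom surface (2.14 → 2.059): reflection off a lower-index medium gives no phase shift.
Net: one phase inversion between the two reflected rays.
With one net inversion, destructive interference in reflection requires 2 n t = m λ.
Minimum nonzero at m = 1: t = λ / (2 n) = 602 / (2 × 2.14) = 141 nm.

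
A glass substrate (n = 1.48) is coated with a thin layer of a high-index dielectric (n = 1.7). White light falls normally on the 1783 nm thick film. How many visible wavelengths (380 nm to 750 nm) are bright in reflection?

8

At the upper boundary (n = 1.0 to n = 1.7) the reflected ray undergoes a half-wave phase shift.
Bottom surface (1.7 → 1.48): reflection off a lower-index medium gives no phase shift.
The two reflections differ by half a wavelength.
So the condition for constructive reflection is 2 n t = (m + ½) λ.
λ = 2 n t / (m + ½) = 6062 / (m + ½) nm.
m=7: 808 nm (IR); m=8: 713 nm (visible); m=9: 638 nm (visible); m=10: 577 nm (visible); m=11: 527 nm (visible); m=12: 485 nm (visible); m=13: 449 nm (visible); m=14: 418 nm (visible); m=15: 391 nm (visible); m=16: 367 nm (UV).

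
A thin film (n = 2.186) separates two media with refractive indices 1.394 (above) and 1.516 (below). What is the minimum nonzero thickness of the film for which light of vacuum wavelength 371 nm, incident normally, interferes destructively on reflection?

84.9 nm

At the upper boundary (n = 1.394 to n = 2.186) the reflected ray undergoes a half-wave phase shift.
Ray reflecting at the bottom interface goes from n = 2.186 toward n = 1.516: no phase shift.
Net: one phase inversion between the two reflected rays.
For minimum reflection here: 2 n t = m λ.
Minimum nonzero at m = 1: t = λ / (2 n) = 371 / (2 × 2.186) = 84.9 nm.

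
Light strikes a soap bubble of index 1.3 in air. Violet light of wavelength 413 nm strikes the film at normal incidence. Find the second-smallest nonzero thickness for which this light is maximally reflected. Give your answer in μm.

At the upper boundary (n = 1.0 to n = 1.3) the reflected ray undergoes a half-wave phase shift.
At the lower boundary (n = 1.3 to n = 1.0) the reflected ray undergoes no phase shift.
The two reflections differ by half a wavelength.
For strong reflection here: 2 n t = (m + ½) λ.
The second-smallest nonzero thickness corresponds to m = 1: t = (m + ½) λ / (2 n) = 1.50 × 413 / (2 × 1.3) = 238 nm.

0.238 μm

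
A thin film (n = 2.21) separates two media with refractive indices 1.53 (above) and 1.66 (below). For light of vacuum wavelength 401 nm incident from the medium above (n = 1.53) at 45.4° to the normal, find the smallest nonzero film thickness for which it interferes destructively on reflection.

104 nm

Ray reflecting at the top interface goes from n = 1.53 toward n = 2.21: a half-wave phase shift.
Bottom surface (2.21 → 1.66): reflection off a lower-index medium gives no phase shift.
Exactly one π shift → a net half-wave offset.
For dark reflection here: 2 n t cos θ_r = m λ.
Snell's law: 1.53 sin 45.4° = 2.21 sin θ_r → sin θ_r = 0.493, cos θ_r = 0.870.
Minimum nonzero at m = 1: t = λ / (2 n cos θ_r) = 401 / (2 × 2.21 × 0.870) = 104 nm.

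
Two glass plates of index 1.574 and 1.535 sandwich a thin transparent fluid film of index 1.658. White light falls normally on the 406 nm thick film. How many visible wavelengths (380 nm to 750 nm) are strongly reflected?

At the upper boundary (n = 1.574 to n = 1.658) the reflected ray undergoes a half-wave phase shift.
Bottom surface (1.658 → 1.535): reflection off a lower-index medium gives no phase shift.
Net: one phase inversion between the two reflected rays.
With one net inversion, constructive interference in reflection requires 2 n t = (m + ½) λ.
λ = 2 n t / (m + ½) = 1346 / (m + ½) nm.
m=1: 898 nm (IR); m=2: 539 nm (visible); m=3: 385 nm (visible); m=4: 299 nm (UV).

2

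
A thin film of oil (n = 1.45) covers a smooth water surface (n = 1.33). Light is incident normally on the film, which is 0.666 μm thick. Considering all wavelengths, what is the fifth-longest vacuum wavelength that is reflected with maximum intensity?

Ray reflecting at the top interface goes from n = 1.0 toward n = 1.45: a half-wave phase shift.
Bottom surface (1.45 → 1.33): reflection off a lower-index medium gives no phase shift.
Exactly one π shift → a net half-wave offset.
So the condition for constructive reflection is 2 n t = (m + ½) λ.
λ = 2 n t / (m + ½). The fifth-longest wavelength is m = 4: λ = 2 × 1.45 × 666 / 4.50 = 429 nm.

429 nm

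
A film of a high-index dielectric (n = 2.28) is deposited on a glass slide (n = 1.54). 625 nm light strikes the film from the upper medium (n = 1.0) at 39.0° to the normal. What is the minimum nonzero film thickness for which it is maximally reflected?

71.3 nm

At the upper boundary (n = 1.0 to n = 2.28) the reflected ray undergoes a half-wave phase shift.
At the lower boundary (n = 2.28 to n = 1.54) the reflected ray undergoes no phase shift.
The two reflections differ by half a wavelength.
With one net inversion, constructive interference in reflection requires 2 n t cos θ_r = (m + ½) λ.
Snell's law: 1.0 sin 39.0° = 2.28 sin θ_r → sin θ_r = 0.276, cos θ_r = 0.961.
Minimum at m = 0: t = λ / (4 n cos θ_r) = 625 / (4 × 2.28 × 0.961) = 71.3 nm.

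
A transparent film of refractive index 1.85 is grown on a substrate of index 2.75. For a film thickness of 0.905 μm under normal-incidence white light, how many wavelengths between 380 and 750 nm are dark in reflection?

At the upper boundary (n = 1.0 to n = 1.85) the reflected ray undergoes a half-wave phase shift.
Bottom surface (1.85 → 2.75): reflection off a higher-index medium gives a half-wave phase shift.
Zero or two π shifts → no net half-wave offset.
With no net inversion, destructive interference in reflection requires 2 n t = (m + ½) λ.
λ = 2 n t / (m + ½) = 3349 / (m + ½) nm.
m=3: 957 nm (IR); m=4: 744 nm (visible); m=5: 609 nm (visible); m=6: 515 nm (visible); m=7: 446 nm (visible); m=8: 394 nm (visible); m=9: 352 nm (UV).

5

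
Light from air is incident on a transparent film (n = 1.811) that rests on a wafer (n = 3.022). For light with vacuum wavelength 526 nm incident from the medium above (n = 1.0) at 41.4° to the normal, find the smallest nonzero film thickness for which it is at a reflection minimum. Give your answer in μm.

At the upper boundary (n = 1.0 to n = 1.811) the reflected ray undergoes a half-wave phase shift.
At the lower boundary (n = 1.811 to n = 3.022) the reflected ray undergoes a half-wave phase shift.
Net: no relative phase inversion (both shifts match).
With no net inversion, destructive interference in reflection requires 2 n t cos θ_r = (m + ½) λ.
Snell's law: 1.0 sin 41.4° = 1.811 sin θ_r → sin θ_r = 0.365, cos θ_r = 0.931.
Minimum at m = 0: t = λ / (4 n cos θ_r) = 526 / (4 × 1.811 × 0.931) = 78.0 nm.

0.0780 μm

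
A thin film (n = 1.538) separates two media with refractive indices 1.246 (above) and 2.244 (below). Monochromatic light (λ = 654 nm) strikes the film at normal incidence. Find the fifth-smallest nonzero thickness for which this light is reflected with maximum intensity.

1063 nm

Ray reflecting at the top interface goes from n = 1.246 toward n = 1.538: a half-wave phase shift.
Bottom surface (1.538 → 2.244): reflection off a higher-index medium gives a half-wave phase shift.
Net: no relative phase inversion (both shifts match).
So the condition for constructive reflection is 2 n t = m λ.
The fifth-smallest nonzero thickness corresponds to m = 5: t = m λ / (2 n) = 5.00 × 654 / (2 × 1.538) = 1063 nm.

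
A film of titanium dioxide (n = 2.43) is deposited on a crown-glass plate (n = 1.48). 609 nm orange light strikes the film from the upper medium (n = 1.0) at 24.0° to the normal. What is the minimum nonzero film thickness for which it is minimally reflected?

127 nm

Top surface (1.0 → 2.43): reflection off a higher-index medium gives a half-wave phase shift.
Ray reflecting at the bottom interface goes from n = 2.43 toward n = 1.48: no phase shift.
Net: one phase inversion between the two reflected rays.
With one net inversion, destructive interference in reflection requires 2 n t cos θ_r = m λ.
Snell's law: 1.0 sin 24.0° = 2.43 sin θ_r → sin θ_r = 0.167, cos θ_r = 0.986.
Minimum nonzero at m = 1: t = λ / (2 n cos θ_r) = 609 / (2 × 2.43 × 0.986) = 127 nm.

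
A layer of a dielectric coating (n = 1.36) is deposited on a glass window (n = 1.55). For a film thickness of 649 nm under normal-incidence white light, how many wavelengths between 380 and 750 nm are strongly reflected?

Top surface (1.0 → 1.36): reflection off a higher-index medium gives a half-wave phase shift.
Bottom surface (1.36 → 1.55): reflection off a higher-index medium gives a half-wave phase shift.
Net: no relative phase inversion (both shifts match).
So the condition for constructive reflection is 2 n t = m λ.
λ = 2 n t / m = 1765 / m nm.
m=2: 883 nm (IR); m=3: 588 nm (visible); m=4: 441 nm (visible); m=5: 353 nm (UV).

2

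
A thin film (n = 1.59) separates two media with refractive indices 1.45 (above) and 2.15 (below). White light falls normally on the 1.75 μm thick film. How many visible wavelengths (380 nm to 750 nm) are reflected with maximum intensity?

7

Top surface (1.45 → 1.59): reflection off a higher-index medium gives a half-wave phase shift.
Ray reflecting at the bottom interface goes from n = 1.59 toward n = 2.15: a half-wave phase shift.
Zero or two π shifts → no net half-wave offset.
For maximum reflection here: 2 n t = m λ.
λ = 2 n t / m = 5565 / m nm.
m=7: 795 nm (IR); m=8: 696 nm (visible); m=9: 618 nm (visible); m=10: 557 nm (visible); m=11: 506 nm (visible); m=12: 464 nm (visible); m=13: 428 nm (visible); m=14: 398 nm (visible); m=15: 371 nm (UV).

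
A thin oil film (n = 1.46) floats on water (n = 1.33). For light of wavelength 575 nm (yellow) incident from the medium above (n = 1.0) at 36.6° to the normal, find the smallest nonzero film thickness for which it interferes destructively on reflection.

Top surface (1.0 → 1.46): reflection off a higher-index medium gives a half-wave phase shift.
Ray reflecting at the bottom interface goes from n = 1.46 toward n = 1.33: no phase shift.
The two reflections differ by half a wavelength.
So the condition for destructive reflection is 2 n t cos θ_r = m λ.
Snell's law: 1.0 sin 36.6° = 1.46 sin θ_r → sin θ_r = 0.408, cos θ_r = 0.913.
Minimum nonzero at m = 1: t = λ / (2 n cos θ_r) = 575 / (2 × 1.46 × 0.913) = 216 nm.

216 nm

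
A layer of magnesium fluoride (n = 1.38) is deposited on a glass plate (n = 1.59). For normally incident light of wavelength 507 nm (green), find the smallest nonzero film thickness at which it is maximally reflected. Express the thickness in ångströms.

At the upper boundary (n = 1.0 to n = 1.38) the reflected ray undergoes a half-wave phase shift.
Bottom surface (1.38 → 1.59): reflection off a higher-index medium gives a half-wave phase shift.
Net: no relative phase inversion (both shifts match).
With no net inversion, constructive interference in reflection requires 2 n t = m λ.
Minimum nonzero at m = 1: t = λ / (2 n) = 507 / (2 × 1.38) = 184 nm.

1837 Å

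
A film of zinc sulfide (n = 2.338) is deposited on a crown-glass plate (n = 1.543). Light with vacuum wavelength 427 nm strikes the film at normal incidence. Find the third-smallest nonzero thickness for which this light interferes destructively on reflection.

274 nm

Top surface (1.0 → 2.338): reflection off a higher-index medium gives a half-wave phase shift.
At the lower boundary (n = 2.338 to n = 1.543) the reflected ray undergoes no phase shift.
The two reflections differ by half a wavelength.
With one net inversion, destructive interference in reflection requires 2 n t = m λ.
The third-smallest nonzero thickness corresponds to m = 3: t = m λ / (2 n) = 3.00 × 427 / (2 × 2.338) = 274 nm.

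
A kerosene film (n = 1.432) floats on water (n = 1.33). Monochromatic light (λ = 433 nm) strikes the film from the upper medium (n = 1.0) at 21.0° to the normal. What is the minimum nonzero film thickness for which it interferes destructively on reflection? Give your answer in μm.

Top surface (1.0 → 1.432): reflection off a higher-index medium gives a half-wave phase shift.
Bottom surface (1.432 → 1.33): reflection off a lower-index medium gives no phase shift.
Net: one phase inversion between the two reflected rays.
For minimum reflection here: 2 n t cos θ_r = m λ.
Snell's law: 1.0 sin 21.0° = 1.432 sin θ_r → sin θ_r = 0.250, cos θ_r = 0.968.
Minimum nonzero at m = 1: t = λ / (2 n cos θ_r) = 433 / (2 × 1.432 × 0.968) = 156 nm.

0.156 μm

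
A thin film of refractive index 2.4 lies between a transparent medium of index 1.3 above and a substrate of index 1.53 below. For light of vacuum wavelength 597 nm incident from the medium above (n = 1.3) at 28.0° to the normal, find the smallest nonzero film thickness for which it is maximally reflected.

64.3 nm

Ray reflecting at the top interface goes from n = 1.3 toward n = 2.4: a half-wave phase shift.
At the lower boundary (n = 2.4 to n = 1.53) the reflected ray undergoes no phase shift.
Net: one phase inversion between the two reflected rays.
For strong reflection here: 2 n t cos θ_r = (m + ½) λ.
Snell's law: 1.3 sin 28.0° = 2.4 sin θ_r → sin θ_r = 0.254, cos θ_r = 0.967.
Minimum at m = 0: t = λ / (4 n cos θ_r) = 597 / (4 × 2.4 × 0.967) = 64.3 nm.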